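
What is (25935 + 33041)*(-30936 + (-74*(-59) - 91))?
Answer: -1572359136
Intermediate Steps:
(25935 + 33041)*(-30936 + (-74*(-59) - 91)) = 58976*(-30936 + (4366 - 91)) = 58976*(-30936 + 4275) = 58976*(-26661) = -1572359136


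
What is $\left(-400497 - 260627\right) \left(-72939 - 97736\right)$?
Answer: $112837338700$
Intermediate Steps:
$\left(-400497 - 260627\right) \left(-72939 - 97736\right) = \left(-661124\right) \left(-170675\right) = 112837338700$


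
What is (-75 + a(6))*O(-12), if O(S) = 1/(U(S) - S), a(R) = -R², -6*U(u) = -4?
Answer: -333/38 ≈ -8.7632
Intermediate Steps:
U(u) = ⅔ (U(u) = -⅙*(-4) = ⅔)
O(S) = 1/(⅔ - S)
(-75 + a(6))*O(-12) = (-75 - 1*6²)*(-3/(-2 + 3*(-12))) = (-75 - 1*36)*(-3/(-2 - 36)) = (-75 - 36)*(-3/(-38)) = -(-333)*(-1)/38 = -111*3/38 = -333/38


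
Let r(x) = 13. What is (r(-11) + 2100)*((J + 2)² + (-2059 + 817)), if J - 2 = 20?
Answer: -1407258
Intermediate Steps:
J = 22 (J = 2 + 20 = 22)
(r(-11) + 2100)*((J + 2)² + (-2059 + 817)) = (13 + 2100)*((22 + 2)² + (-2059 + 817)) = 2113*(24² - 1242) = 2113*(576 - 1242) = 2113*(-666) = -1407258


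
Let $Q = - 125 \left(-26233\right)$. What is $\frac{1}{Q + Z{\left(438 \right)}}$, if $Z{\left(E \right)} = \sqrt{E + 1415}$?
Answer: $\frac{3279125}{10752660763772} - \frac{\sqrt{1853}}{10752660763772} \approx 3.0496 \cdot 10^{-7}$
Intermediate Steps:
$Q = 3279125$ ($Q = \left(-1\right) \left(-3279125\right) = 3279125$)
$Z{\left(E \right)} = \sqrt{1415 + E}$
$\frac{1}{Q + Z{\left(438 \right)}} = \frac{1}{3279125 + \sqrt{1415 + 438}} = \frac{1}{3279125 + \sqrt{1853}}$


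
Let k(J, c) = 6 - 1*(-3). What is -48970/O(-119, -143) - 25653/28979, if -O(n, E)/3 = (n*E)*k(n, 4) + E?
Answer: -1035639496/1330223037 ≈ -0.77855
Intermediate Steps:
k(J, c) = 9 (k(J, c) = 6 + 3 = 9)
O(n, E) = -3*E - 27*E*n (O(n, E) = -3*((n*E)*9 + E) = -3*((E*n)*9 + E) = -3*(9*E*n + E) = -3*(E + 9*E*n) = -3*E - 27*E*n)
-48970/O(-119, -143) - 25653/28979 = -48970*1/(429*(1 + 9*(-119))) - 25653/28979 = -48970*1/(429*(1 - 1071)) - 25653*1/28979 = -48970/((-3*(-143)*(-1070))) - 25653/28979 = -48970/(-459030) - 25653/28979 = -48970*(-1/459030) - 25653/28979 = 4897/45903 - 25653/28979 = -1035639496/1330223037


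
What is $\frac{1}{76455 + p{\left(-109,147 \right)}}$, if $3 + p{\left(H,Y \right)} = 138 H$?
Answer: $\frac{1}{61410} \approx 1.6284 \cdot 10^{-5}$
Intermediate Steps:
$p{\left(H,Y \right)} = -3 + 138 H$
$\frac{1}{76455 + p{\left(-109,147 \right)}} = \frac{1}{76455 + \left(-3 + 138 \left(-109\right)\right)} = \frac{1}{76455 - 15045} = \frac{1}{61410}$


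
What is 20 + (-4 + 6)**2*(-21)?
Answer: -64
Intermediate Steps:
20 + (-4 + 6)**2*(-21) = 20 + 2**2*(-21) = 20 + 4*(-21) = 20 - 84 = -64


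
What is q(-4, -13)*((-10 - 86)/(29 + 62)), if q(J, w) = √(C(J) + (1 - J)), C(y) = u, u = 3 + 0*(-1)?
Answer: -192*√2/91 ≈ -2.9838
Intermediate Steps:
u = 3 (u = 3 + 0 = 3)
C(y) = 3
q(J, w) = √(4 - J) (q(J, w) = √(3 + (1 - J)) = √(4 - J))
q(-4, -13)*((-10 - 86)/(29 + 62)) = √(4 - 1*(-4))*((-10 - 86)/(29 + 62)) = √(4 + 4)*(-96/91) = √8*(-96*1/91) = (2*√2)*(-96/91) = -192*√2/91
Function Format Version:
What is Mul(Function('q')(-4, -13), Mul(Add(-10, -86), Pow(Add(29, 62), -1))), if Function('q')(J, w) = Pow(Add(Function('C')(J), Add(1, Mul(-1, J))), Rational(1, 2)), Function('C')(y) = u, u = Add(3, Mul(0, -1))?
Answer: Mul(Rational(-192, 91), Pow(2, Rational(1, 2))) ≈ -2.9838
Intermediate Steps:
u = 3 (u = Add(3, 0) = 3)
Function('C')(y) = 3
Function('q')(J, w) = Pow(Add(4, Mul(-1, J)), Rational(1, 2)) (Function('q')(J, w) = Pow(Add(3, Add(1, Mul(-1, J))), Rational(1, 2)) = Pow(Add(4, Mul(-1, J)), Rational(1, 2)))
Mul(Function('q')(-4, -13), Mul(Add(-10, -86), Pow(Add(29, 62), -1))) = Mul(Pow(Add(4, Mul(-1, -4)), Rational(1, 2)), Mul(Add(-10, -86), Pow(Add(29, 62), -1))) = Mul(Pow(Add(4, 4), Rational(1, 2)), Mul(-96, Pow(91, -1))) = Mul(Pow(8, Rational(1, 2)), Mul(-96, Rational(1, 91))) = Mul(Mul(2, Pow(2, Rational(1, 2))), Rational(-96, 91)) = Mul(Rational(-192, 91), Pow(2, Rational(1, 2)))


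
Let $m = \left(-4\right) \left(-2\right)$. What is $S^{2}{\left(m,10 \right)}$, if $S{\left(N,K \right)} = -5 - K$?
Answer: $225$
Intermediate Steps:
$m = 8$
$S^{2}{\left(m,10 \right)} = \left(-5 - 10\right)^{2} = \left(-15\right)^{2} = 225$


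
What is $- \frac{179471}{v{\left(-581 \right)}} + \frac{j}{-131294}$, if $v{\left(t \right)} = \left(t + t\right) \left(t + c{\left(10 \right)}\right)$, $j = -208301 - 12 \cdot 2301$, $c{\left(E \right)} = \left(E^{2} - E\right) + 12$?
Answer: $\frac{26936309625}{18269494453} \approx 1.4744$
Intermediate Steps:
$c{\left(E \right)} = 12 + E^{2} - E$
$j = -235913$ ($j = -208301 - 27612 = -235913$)
$v{\left(t \right)} = 2 t \left(102 + t\right)$ ($v{\left(t \right)} = \left(t + t\right) \left(t + \left(12 + 10^{2} - 10\right)\right) = 2 t \left(t + \left(12 + 100 - 10\right)\right) = 2 t \left(t + 102\right) = 2 t \left(102 + t\right)$)
$- \frac{179471}{v{\left(-581 \right)}} + \frac{j}{-131294} = - \frac{179471}{2 \left(-581\right) \left(102 - 581\right)} - \frac{235913}{-131294} = - \frac{179471}{2 \left(-581\right) \left(-479\right)} - - \frac{235913}{131294} = - \frac{179471}{556598} + \frac{235913}{131294} = \frac{26936309625}{18269494453}$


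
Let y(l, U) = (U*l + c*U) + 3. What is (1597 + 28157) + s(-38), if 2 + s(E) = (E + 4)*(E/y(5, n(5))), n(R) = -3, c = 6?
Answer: 445634/15 ≈ 29709.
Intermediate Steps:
y(l, U) = 3 + 6*U + U*l (y(l, U) = (U*l + 6*U) + 3 = (6*U + U*l) + 3 = 3 + 6*U + U*l)
s(E) = -2 - E*(4 + E)/30 (s(E) = -2 + (E + 4)*(E/(3 + 6*(-3) - 3*5)) = -2 + (4 + E)*(E/(3 - 18 - 15)) = -2 + (4 + E)*(E/(-30)) = -2 + (4 + E)*(E*(-1/30)) = -2 + (4 + E)*(-E/30) = -2 - E*(4 + E)/30)
(1597 + 28157) + s(-38) = (1597 + 28157) + (-2 - 2/15*(-38) - 1/30*(-38)**2) = 29754 + (-2 + 76/15 - 1/30*1444) = 29754 + (-2 + 76/15 - 722/15) = 29754 - 676/15 = 445634/15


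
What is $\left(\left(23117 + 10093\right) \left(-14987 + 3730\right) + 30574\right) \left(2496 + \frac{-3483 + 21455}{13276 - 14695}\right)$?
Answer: $- \frac{1317266606973392}{1419} \approx -9.2831 \cdot 10^{11}$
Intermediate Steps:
$\left(\left(23117 + 10093\right) \left(-14987 + 3730\right) + 30574\right) \left(2496 + \frac{-3483 + 21455}{13276 - 14695}\right) = \left(33210 \left(-11257\right) + 30574\right) \left(2496 + \frac{17972}{13276 - 14695}\right) = \left(-373844970 + 30574\right) \left(2496 + \frac{17972}{-1419}\right) = - 373814396 \left(2496 + 17972 \left(- \frac{1}{1419}\right)\right) = - 373814396 \left(2496 - \frac{17972}{1419}\right) = \left(-373814396\right) \frac{3523852}{1419} = - \frac{1317266606973392}{1419}$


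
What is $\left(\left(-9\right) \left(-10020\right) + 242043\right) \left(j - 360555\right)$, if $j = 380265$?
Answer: $6548115330$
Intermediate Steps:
$\left(\left(-9\right) \left(-10020\right) + 242043\right) \left(j - 360555\right) = \left(\left(-9\right) \left(-10020\right) + 242043\right) \left(380265 - 360555\right) = \left(90180 + 242043\right) \left(380265 - 360555\right) = 332223 \cdot 19710 = 6548115330$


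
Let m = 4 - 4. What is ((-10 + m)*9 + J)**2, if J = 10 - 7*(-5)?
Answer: 2025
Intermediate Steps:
m = 0
J = 45 (J = 10 + 35 = 45)
((-10 + m)*9 + J)**2 = ((-10 + 0)*9 + 45)**2 = (-10*9 + 45)**2 = (-90 + 45)**2 = (-45)**2 = 2025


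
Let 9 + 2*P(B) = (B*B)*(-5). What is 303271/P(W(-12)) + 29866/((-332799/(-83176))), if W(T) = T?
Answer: 536359139402/80870157 ≈ 6632.4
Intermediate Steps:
P(B) = -9/2 - 5*B²/2 (P(B) = -9/2 + ((B*B)*(-5))/2 = -9/2 + (B²*(-5))/2 = -9/2 + (-5*B²)/2 = -9/2 - 5*B²/2)
303271/P(W(-12)) + 29866/((-332799/(-83176))) = 303271/(-9/2 - 5/2*(-12)²) + 29866/((-332799/(-83176))) = 303271/(-9/2 - 5/2*144) + 29866/((-332799*(-1/83176))) = 303271/(-9/2 - 360) + 29866/(332799/83176) = 303271/(-729/2) + 29866*(83176/332799) = 303271*(-2/729) + 2484134416/332799 = -606542/729 + 2484134416/332799 = 536359139402/80870157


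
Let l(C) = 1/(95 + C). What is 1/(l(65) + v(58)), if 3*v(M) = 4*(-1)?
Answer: -480/637 ≈ -0.75353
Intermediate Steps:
v(M) = -4/3 (v(M) = (4*(-1))/3 = (⅓)*(-4) = -4/3)
1/(l(65) + v(58)) = 1/(1/(95 + 65) - 4/3) = 1/(1/160 - 4/3) = 1/(-637/480) = -480/637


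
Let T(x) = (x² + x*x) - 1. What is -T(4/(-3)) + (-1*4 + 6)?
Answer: -5/9 ≈ -0.55556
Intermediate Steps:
T(x) = -1 + 2*x² (T(x) = (x² + x²) - 1 = 2*x² - 1 = -1 + 2*x²)
-T(4/(-3)) + (-1*4 + 6) = -(-1 + 2*(4/(-3))²) + (-1*4 + 6) = -(-1 + 2*(4*(-⅓))²) + (-4 + 6) = -(-1 + 2*(-4/3)²) + 2 = -(-1 + 2*(16/9)) + 2 = -(-1 + 32/9) + 2 = -1*23/9 + 2 = -23/9 + 2 = -5/9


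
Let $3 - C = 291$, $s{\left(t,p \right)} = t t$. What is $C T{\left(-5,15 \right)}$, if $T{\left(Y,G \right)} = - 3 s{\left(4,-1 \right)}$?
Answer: $13824$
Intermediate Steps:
$s{\left(t,p \right)} = t^{2}$
$T{\left(Y,G \right)} = -48$ ($T{\left(Y,G \right)} = - 3 \cdot 4^{2} = \left(-3\right) 16 = -48$)
$C = -288$ ($C = 3 - 291 = -288$)
$C T{\left(-5,15 \right)} = \left(-288\right) \left(-48\right) = 13824$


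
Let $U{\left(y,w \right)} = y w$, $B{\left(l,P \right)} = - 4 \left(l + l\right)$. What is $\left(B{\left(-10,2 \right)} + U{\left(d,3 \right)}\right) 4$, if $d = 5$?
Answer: $380$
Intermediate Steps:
$B{\left(l,P \right)} = - 8 l$ ($B{\left(l,P \right)} = - 4 \cdot 2 l = - 8 l$)
$U{\left(y,w \right)} = w y$
$\left(B{\left(-10,2 \right)} + U{\left(d,3 \right)}\right) 4 = \left(\left(-8\right) \left(-10\right) + 3 \cdot 5\right) 4 = \left(80 + 15\right) 4 = 95 \cdot 4 = 380$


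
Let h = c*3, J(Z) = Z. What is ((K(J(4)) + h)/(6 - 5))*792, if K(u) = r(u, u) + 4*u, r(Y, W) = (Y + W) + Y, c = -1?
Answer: 19800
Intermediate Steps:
r(Y, W) = W + 2*Y (r(Y, W) = (W + Y) + Y = W + 2*Y)
K(u) = 7*u (K(u) = (u + 2*u) + 4*u = 3*u + 4*u = 7*u)
h = -3 (h = -1*3 = -3)
((K(J(4)) + h)/(6 - 5))*792 = ((7*4 - 3)/(6 - 5))*792 = ((28 - 3)/1)*792 = (25*1)*792 = 25*792 = 19800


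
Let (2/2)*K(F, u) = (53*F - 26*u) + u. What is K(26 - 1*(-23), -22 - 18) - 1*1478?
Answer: 2119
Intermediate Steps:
K(F, u) = -25*u + 53*F (K(F, u) = (53*F - 26*u) + u = (-26*u + 53*F) + u = -25*u + 53*F)
K(26 - 1*(-23), -22 - 18) - 1*1478 = (-25*(-22 - 18) + 53*(26 - 1*(-23))) - 1*1478 = (-25*(-40) + 53*(26 + 23)) - 1478 = (1000 + 53*49) - 1478 = (1000 + 2597) - 1478 = 3597 - 1478 = 2119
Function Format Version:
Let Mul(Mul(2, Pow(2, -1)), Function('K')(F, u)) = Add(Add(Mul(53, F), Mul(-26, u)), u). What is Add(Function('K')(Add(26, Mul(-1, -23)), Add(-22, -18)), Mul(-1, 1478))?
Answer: 2119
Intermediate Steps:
Function('K')(F, u) = Add(Mul(-25, u), Mul(53, F)) (Function('K')(F, u) = Add(Add(Mul(53, F), Mul(-26, u)), u) = Add(Add(Mul(-26, u), Mul(53, F)), u) = Add(Mul(-25, u), Mul(53, F)))
Add(Function('K')(Add(26, Mul(-1, -23)), Add(-22, -18)), Mul(-1, 1478)) = Add(Add(Mul(-25, Add(-22, -18)), Mul(53, Add(26, Mul(-1, -23)))), Mul(-1, 1478)) = Add(Add(Mul(-25, -40), Mul(53, Add(26, 23))), -1478) = Add(Add(1000, Mul(53, 49)), -1478) = Add(Add(1000, 2597), -1478) = Add(3597, -1478) = 2119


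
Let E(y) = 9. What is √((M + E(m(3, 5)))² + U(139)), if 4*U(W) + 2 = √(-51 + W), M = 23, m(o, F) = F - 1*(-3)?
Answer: √(4094 + 2*√22)/2 ≈ 32.029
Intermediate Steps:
m(o, F) = 3 + F (m(o, F) = F + 3 = 3 + F)
U(W) = -½ + √(-51 + W)/4
√((M + E(m(3, 5)))² + U(139)) = √((23 + 9)² + (-½ + √(-51 + 139)/4)) = √(32² + (-½ + √88/4)) = √(1024 + (-½ + (2*√22)/4)) = √(1024 + (-½ + √22/2)) = √(2047/2 + √22/2)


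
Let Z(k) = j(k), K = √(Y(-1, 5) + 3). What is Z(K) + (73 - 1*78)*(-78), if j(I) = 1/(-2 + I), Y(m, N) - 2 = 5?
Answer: 1171/3 + √10/6 ≈ 390.86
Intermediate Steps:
Y(m, N) = 7 (Y(m, N) = 2 + 5 = 7)
K = √10 (K = √(7 + 3) = √10 ≈ 3.1623)
Z(k) = 1/(-2 + k)
Z(K) + (73 - 1*78)*(-78) = 1/(-2 + √10) + (73 - 1*78)*(-78) = 1/(-2 + √10) + (73 - 78)*(-78) = 1/(-2 + √10) - 5*(-78) = 1/(-2 + √10) + 390 = 390 + 1/(-2 + √10)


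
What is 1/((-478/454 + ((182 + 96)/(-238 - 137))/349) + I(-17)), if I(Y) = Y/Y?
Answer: -29708625/1633606 ≈ -18.186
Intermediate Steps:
I(Y) = 1
1/((-478/454 + ((182 + 96)/(-238 - 137))/349) + I(-17)) = 1/((-478/454 + ((182 + 96)/(-238 - 137))/349) + 1) = 1/((-478*1/454 + (278/(-375))*(1/349)) + 1) = 1/((-239/227 + (278*(-1/375))*(1/349)) + 1) = 1/((-239/227 - 278/375*1/349) + 1) = 1/((-239/227 - 278/130875) + 1) = 1/(-31342231/29708625 + 1) = 1/(-1633606/29708625) = -29708625/1633606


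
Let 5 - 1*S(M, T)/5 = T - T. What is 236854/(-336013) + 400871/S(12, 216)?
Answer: 134691945973/8400325 ≈ 16034.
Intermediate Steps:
S(M, T) = 25 (S(M, T) = 25 - 5*(T - T) = 25 - 5*0 = 25 + 0 = 25)
236854/(-336013) + 400871/S(12, 216) = 236854/(-336013) + 400871/25 = 236854*(-1/336013) + 400871*(1/25) = -236854/336013 + 400871/25 = 134691945973/8400325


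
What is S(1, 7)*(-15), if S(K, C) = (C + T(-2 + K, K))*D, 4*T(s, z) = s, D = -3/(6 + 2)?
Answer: 1215/32 ≈ 37.969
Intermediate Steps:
D = -3/8 ≈ -0.37500
T(s, z) = s/4
S(K, C) = 3/16 - 3*C/8 - 3*K/32 (S(K, C) = (C + (-2 + K)/4)*(-3/8) = (C + (-1/2 + K/4))*(-3/8) = (-1/2 + C + K/4)*(-3/8) = 3/16 - 3*C/8 - 3*K/32)
S(1, 7)*(-15) = (3/16 - 3/8*7 - 3/32*1)*(-15) = (3/16 - 21/8 - 3/32)*(-15) = -81/32*(-15) = 1215/32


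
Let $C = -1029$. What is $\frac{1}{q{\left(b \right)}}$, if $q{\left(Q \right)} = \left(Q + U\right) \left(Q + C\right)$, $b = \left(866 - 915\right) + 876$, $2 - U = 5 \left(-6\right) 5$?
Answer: $- \frac{1}{197758} \approx -5.0567 \cdot 10^{-6}$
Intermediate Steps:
$U = 152$ ($U = 2 - 5 \left(-6\right) 5 = 2 - \left(-30\right) 5 = 2 - -150 = 2 + 150 = 152$)
$b = 827$ ($b = -49 + 876 = 827$)
$q{\left(Q \right)} = \left(-1029 + Q\right) \left(152 + Q\right)$ ($q{\left(Q \right)} = \left(Q + 152\right) \left(Q - 1029\right) = \left(152 + Q\right) \left(-1029 + Q\right) = \left(-1029 + Q\right) \left(152 + Q\right)$)
$\frac{1}{q{\left(b \right)}} = \frac{1}{-156408 + 827^{2} - 725279} = \frac{1}{-156408 + 683929 - 725279} = \frac{1}{-197758} = - \frac{1}{197758}$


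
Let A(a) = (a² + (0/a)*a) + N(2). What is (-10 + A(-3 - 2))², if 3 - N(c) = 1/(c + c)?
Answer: 5041/16 ≈ 315.06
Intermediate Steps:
N(c) = 3 - 1/(2*c) (N(c) = 3 - 1/(c + c) = 3 - 1/(2*c))
A(a) = 11/4 + a² (A(a) = (a² + (0/a)*a) + (3 - ½/2) = (a² + 0*a) + (3 - ½*½) = (a² + 0) + (3 - ¼) = a² + 11/4 = 11/4 + a²)
(-10 + A(-3 - 2))² = (-10 + (11/4 + (-3 - 2)²))² = (-10 + (11/4 + (-5)²))² = (-10 + (11/4 + 25))² = (-10 + 111/4)² = (71/4)² = 5041/16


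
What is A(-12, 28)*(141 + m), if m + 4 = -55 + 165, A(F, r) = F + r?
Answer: 3952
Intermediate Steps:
m = 106 (m = -4 + (-55 + 165) = -4 + 110 = 106)
A(-12, 28)*(141 + m) = (-12 + 28)*(141 + 106) = 16*247 = 3952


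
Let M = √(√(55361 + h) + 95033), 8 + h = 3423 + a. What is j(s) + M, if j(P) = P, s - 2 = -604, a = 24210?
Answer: -602 + √(95033 + √82986) ≈ -293.26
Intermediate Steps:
h = 27625 (h = -8 + (3423 + 24210) = -8 + 27633 = 27625)
s = -602 (s = 2 - 604 = -602)
M = √(95033 + √82986) (M = √(√(55361 + 27625) + 95033) = √(√82986 + 95033) = √(95033 + √82986) ≈ 308.74)
j(s) + M = -602 + √(95033 + √82986)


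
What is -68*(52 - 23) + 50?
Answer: -1922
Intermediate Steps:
-68*(52 - 23) + 50 = -68*29 + 50 = -1972 + 50 = -1922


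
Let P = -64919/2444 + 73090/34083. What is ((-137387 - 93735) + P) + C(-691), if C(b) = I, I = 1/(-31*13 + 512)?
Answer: -2098711125595597/9079574868 ≈ -2.3115e+5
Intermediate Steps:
I = 1/109 (I = 1/(-403 + 512) = 1/109 ≈ 0.0091743)
P = -2034002317/83298852 (P = -64919*1/2444 + 73090*(1/34083) = -64919/2444 + 73090/34083 = -2034002317/83298852 ≈ -24.418)
C(b) = 1/109
((-137387 - 93735) + P) + C(-691) = ((-137387 - 93735) - 2034002317/83298852) + 1/109 = (-231122 - 2034002317/83298852) + 1/109 = -19254231274261/83298852 + 1/109 = -2098711125595597/9079574868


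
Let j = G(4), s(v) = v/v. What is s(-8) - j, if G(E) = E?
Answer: -3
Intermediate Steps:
s(v) = 1
j = 4
s(-8) - j = 1 - 1*4 = 1 - 4 = -3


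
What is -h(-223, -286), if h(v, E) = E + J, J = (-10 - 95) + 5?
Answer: 386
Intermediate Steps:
J = -100 (J = -105 + 5 = -100)
h(v, E) = -100 + E (h(v, E) = E - 100 = -100 + E)
-h(-223, -286) = -(-100 - 286) = -1*(-386) = 386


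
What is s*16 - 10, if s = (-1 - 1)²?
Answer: 54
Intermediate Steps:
s = 4 (s = (-2)² = 4)
s*16 - 10 = 4*16 - 10 = 64 - 10 = 54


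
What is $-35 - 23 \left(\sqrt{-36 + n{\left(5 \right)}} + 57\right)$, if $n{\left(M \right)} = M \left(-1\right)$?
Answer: $-1346 - 23 i \sqrt{41} \approx -1346.0 - 147.27 i$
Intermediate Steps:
$n{\left(M \right)} = - M$
$-35 - 23 \left(\sqrt{-36 + n{\left(5 \right)}} + 57\right) = -35 - 23 \left(\sqrt{-36 - 5} + 57\right) = -35 - 23 \left(\sqrt{-41} + 57\right) = -35 - 23 \left(i \sqrt{41} + 57\right) = -35 - 23 \left(57 + i \sqrt{41}\right) = -35 - \left(1311 + 23 i \sqrt{41}\right) = -1346 - 23 i \sqrt{41}$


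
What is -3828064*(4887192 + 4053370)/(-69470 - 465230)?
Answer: 8556260882992/133675 ≈ 6.4008e+7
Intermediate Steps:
-3828064*(4887192 + 4053370)/(-69470 - 465230) = -3828064/((-534700/8940562)) = -3828064/((-534700*1/8940562)) = -3828064/(-267350/4470281) = -3828064*(-4470281/267350) = 8556260882992/133675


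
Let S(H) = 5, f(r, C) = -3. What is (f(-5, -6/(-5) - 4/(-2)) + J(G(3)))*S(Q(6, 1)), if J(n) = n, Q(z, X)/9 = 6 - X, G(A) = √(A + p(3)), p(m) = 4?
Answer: -15 + 5*√7 ≈ -1.7712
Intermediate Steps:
G(A) = √(4 + A) (G(A) = √(A + 4) = √(4 + A))
Q(z, X) = 54 - 9*X (Q(z, X) = 9*(6 - X) = 54 - 9*X)
(f(-5, -6/(-5) - 4/(-2)) + J(G(3)))*S(Q(6, 1)) = (-3 + √(4 + 3))*5 = (-3 + √7)*5 = -15 + 5*√7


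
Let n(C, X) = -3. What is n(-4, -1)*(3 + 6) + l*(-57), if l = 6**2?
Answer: -2079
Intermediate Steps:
l = 36
n(-4, -1)*(3 + 6) + l*(-57) = -3*(3 + 6) + 36*(-57) = -3*9 - 2052 = -27 - 2052 = -2079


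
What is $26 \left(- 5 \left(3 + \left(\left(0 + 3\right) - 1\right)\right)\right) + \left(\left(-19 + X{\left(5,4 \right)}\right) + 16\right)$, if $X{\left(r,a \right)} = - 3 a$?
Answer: $-665$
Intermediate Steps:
$26 \left(- 5 \left(3 + \left(\left(0 + 3\right) - 1\right)\right)\right) + \left(\left(-19 + X{\left(5,4 \right)}\right) + 16\right) = 26 \left(- 5 \left(3 + \left(\left(0 + 3\right) - 1\right)\right)\right) + \left(\left(-19 - 12\right) + 16\right) = 26 \left(- 5 \left(3 + \left(3 - 1\right)\right)\right) + \left(\left(-19 - 12\right) + 16\right) = 26 \left(- 5 \left(3 + 2\right)\right) + \left(-31 + 16\right) = 26 \left(\left(-5\right) 5\right) - 15 = 26 \left(-25\right) - 15 = -650 - 15 = -665$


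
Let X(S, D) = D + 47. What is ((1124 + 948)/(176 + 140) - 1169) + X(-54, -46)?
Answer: -91754/79 ≈ -1161.4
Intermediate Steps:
X(S, D) = 47 + D
((1124 + 948)/(176 + 140) - 1169) + X(-54, -46) = ((1124 + 948)/(176 + 140) - 1169) + (47 - 46) = (2072/316 - 1169) + 1 = (2072*(1/316) - 1169) + 1 = (518/79 - 1169) + 1 = -91833/79 + 1 = -91754/79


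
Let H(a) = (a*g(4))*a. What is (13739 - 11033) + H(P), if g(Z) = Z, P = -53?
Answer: 13942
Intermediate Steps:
H(a) = 4*a**2 (H(a) = (a*4)*a = (4*a)*a = 4*a**2)
(13739 - 11033) + H(P) = (13739 - 11033) + 4*(-53)**2 = 2706 + 4*2809 = 2706 + 11236 = 13942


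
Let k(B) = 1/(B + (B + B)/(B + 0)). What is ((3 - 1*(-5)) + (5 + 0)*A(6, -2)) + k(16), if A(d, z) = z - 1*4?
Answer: -395/18 ≈ -21.944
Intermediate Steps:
A(d, z) = -4 + z (A(d, z) = z - 4 = -4 + z)
k(B) = 1/(2 + B) (k(B) = 1/(B + (2*B)/B) = 1/(B + 2) = 1/(2 + B))
((3 - 1*(-5)) + (5 + 0)*A(6, -2)) + k(16) = ((3 - 1*(-5)) + (5 + 0)*(-4 - 2)) + 1/(2 + 16) = ((3 + 5) + 5*(-6)) + 1/18 = (8 - 30) + 1/18 = -22 + 1/18 = -395/18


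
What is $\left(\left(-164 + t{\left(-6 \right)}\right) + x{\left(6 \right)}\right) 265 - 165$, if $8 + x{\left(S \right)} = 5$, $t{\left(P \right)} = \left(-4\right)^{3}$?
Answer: $-61380$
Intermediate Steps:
$t{\left(P \right)} = -64$
$x{\left(S \right)} = -3$ ($x{\left(S \right)} = -8 + 5 = -3$)
$\left(\left(-164 + t{\left(-6 \right)}\right) + x{\left(6 \right)}\right) 265 - 165 = \left(\left(-164 - 64\right) - 3\right) 265 - 165 = \left(-228 - 3\right) 265 - 165 = \left(-231\right) 265 - 165 = -61215 - 165 = -61380$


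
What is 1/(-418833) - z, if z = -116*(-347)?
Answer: -16858865917/418833 ≈ -40252.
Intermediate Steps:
z = 40252
1/(-418833) - z = 1/(-418833) - 1*40252 = -1/418833 - 40252 = -16858865917/418833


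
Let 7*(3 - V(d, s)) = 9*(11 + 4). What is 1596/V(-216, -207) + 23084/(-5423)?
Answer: -19122/187 ≈ -102.26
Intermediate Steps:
V(d, s) = -114/7 (V(d, s) = 3 - 9*(11 + 4)/7 = 3 - 9*15/7 = 3 - ⅐*135 = 3 - 135/7 = -114/7)
1596/V(-216, -207) + 23084/(-5423) = 1596/(-114/7) + 23084/(-5423) = 1596*(-7/114) + 23084*(-1/5423) = -98 - 796/187 = -19122/187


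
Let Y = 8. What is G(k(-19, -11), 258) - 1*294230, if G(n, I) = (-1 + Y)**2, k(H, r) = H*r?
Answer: -294181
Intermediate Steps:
G(n, I) = 49 (G(n, I) = (-1 + 8)**2 = 7**2 = 49)
G(k(-19, -11), 258) - 1*294230 = 49 - 1*294230 = 49 - 294230 = -294181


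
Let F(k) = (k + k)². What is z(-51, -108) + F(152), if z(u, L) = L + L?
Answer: 92200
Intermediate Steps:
F(k) = 4*k² (F(k) = (2*k)² = 4*k²)
z(u, L) = 2*L
z(-51, -108) + F(152) = 2*(-108) + 4*152² = -216 + 4*23104 = -216 + 92416 = 92200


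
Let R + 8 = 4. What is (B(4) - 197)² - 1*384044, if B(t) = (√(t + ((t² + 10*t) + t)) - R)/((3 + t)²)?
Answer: -829140763/2401 ≈ -3.4533e+5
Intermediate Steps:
R = -4 (R = -8 + 4 = -4)
B(t) = (4 + √(t² + 12*t))/(3 + t)² (B(t) = (√(t + ((t² + 10*t) + t)) - 1*(-4))/((3 + t)²) = (√(t + (t² + 11*t)) + 4)/(3 + t)² = (√(t² + 12*t) + 4)/(3 + t)² = (4 + √(t² + 12*t))/(3 + t)²)
(B(4) - 197)² - 1*384044 = ((4 + √(4*(12 + 4)))/(3 + 4)² - 197)² - 1*384044 = ((4 + √(4*16))/7² - 197)² - 384044 = ((4 + √64)/49 - 197)² - 384044 = ((4 + 8)/49 - 197)² - 384044 = ((1/49)*12 - 197)² - 384044 = (12/49 - 197)² - 384044 = (-9641/49)² - 384044 = 92948881/2401 - 384044 = -829140763/2401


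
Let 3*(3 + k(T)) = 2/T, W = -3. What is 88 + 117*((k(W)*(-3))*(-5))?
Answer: -5567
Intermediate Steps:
k(T) = -3 + 2/(3*T) (k(T) = -3 + (2/T)/3 = -3 + 2/(3*T))
88 + 117*((k(W)*(-3))*(-5)) = 88 + 117*(((-3 + (2/3)/(-3))*(-3))*(-5)) = 88 + 117*(((-3 + (2/3)*(-1/3))*(-3))*(-5)) = 88 + 117*(((-3 - 2/9)*(-3))*(-5)) = 88 + 117*(-29/9*(-3)*(-5)) = 88 + 117*((29/3)*(-5)) = 88 + 117*(-145/3) = 88 - 5655 = -5567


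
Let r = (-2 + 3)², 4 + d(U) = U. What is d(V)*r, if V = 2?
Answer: -2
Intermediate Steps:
d(U) = -4 + U
r = 1 (r = 1² = 1)
d(V)*r = (-4 + 2)*1 = -2*1 = -2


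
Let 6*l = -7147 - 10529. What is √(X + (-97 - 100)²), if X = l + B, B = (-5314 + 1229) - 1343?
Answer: √30435 ≈ 174.46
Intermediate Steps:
B = -5428 (B = -4085 - 1343 = -5428)
l = -2946 (l = (-7147 - 10529)/6 = (⅙)*(-17676) = -2946)
X = -8374 (X = -2946 - 5428 = -8374)
√(X + (-97 - 100)²) = √(-8374 + (-97 - 100)²) = √(-8374 + (-197)²) = √(-8374 + 38809) = √30435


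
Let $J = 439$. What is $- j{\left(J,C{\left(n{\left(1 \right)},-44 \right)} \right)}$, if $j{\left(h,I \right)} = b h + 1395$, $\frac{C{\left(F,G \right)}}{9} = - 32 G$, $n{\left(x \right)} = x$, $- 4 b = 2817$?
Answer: $\frac{1231083}{4} \approx 3.0777 \cdot 10^{5}$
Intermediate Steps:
$b = - \frac{2817}{4}$ ($b = \left(- \frac{1}{4}\right) 2817 = - \frac{2817}{4} \approx -704.25$)
$C{\left(F,G \right)} = - 288 G$ ($C{\left(F,G \right)} = 9 \left(- 32 G\right) = - 288 G$)
$j{\left(h,I \right)} = 1395 - \frac{2817 h}{4}$ ($j{\left(h,I \right)} = - \frac{2817 h}{4} + 1395 = 1395 - \frac{2817 h}{4}$)
$- j{\left(J,C{\left(n{\left(1 \right)},-44 \right)} \right)} = - (1395 - \frac{1236663}{4}) = \left(-1\right) \left(- \frac{1231083}{4}\right) = \frac{1231083}{4}$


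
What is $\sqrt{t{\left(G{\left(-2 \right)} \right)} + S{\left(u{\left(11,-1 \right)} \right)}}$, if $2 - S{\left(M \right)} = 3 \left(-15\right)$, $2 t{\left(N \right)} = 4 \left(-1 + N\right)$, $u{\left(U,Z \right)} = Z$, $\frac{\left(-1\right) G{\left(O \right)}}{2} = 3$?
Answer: $\sqrt{33} \approx 5.7446$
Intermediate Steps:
$G{\left(O \right)} = -6$ ($G{\left(O \right)} = \left(-2\right) 3 = -6$)
$t{\left(N \right)} = -2 + 2 N$ ($t{\left(N \right)} = \frac{4 \left(-1 + N\right)}{2} = \frac{-4 + 4 N}{2} = -2 + 2 N$)
$S{\left(M \right)} = 47$ ($S{\left(M \right)} = 2 - 3 \left(-15\right) = 2 - -45 = 2 + 45 = 47$)
$\sqrt{t{\left(G{\left(-2 \right)} \right)} + S{\left(u{\left(11,-1 \right)} \right)}} = \sqrt{\left(-2 + 2 \left(-6\right)\right) + 47} = \sqrt{\left(-2 - 12\right) + 47} = \sqrt{-14 + 47} = \sqrt{33}$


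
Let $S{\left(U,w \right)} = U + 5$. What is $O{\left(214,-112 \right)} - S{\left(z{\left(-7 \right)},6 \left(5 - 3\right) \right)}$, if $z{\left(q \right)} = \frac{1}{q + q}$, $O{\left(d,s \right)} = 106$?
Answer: $\frac{1415}{14} \approx 101.07$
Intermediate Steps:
$z{\left(q \right)} = \frac{1}{2 q}$
$S{\left(U,w \right)} = 5 + U$
$O{\left(214,-112 \right)} - S{\left(z{\left(-7 \right)},6 \left(5 - 3\right) \right)} = 106 - \left(5 + \frac{1}{2 \left(-7\right)}\right) = 106 - \left(5 + \frac{1}{2} \left(- \frac{1}{7}\right)\right) = 106 - \left(5 - \frac{1}{14}\right) = 106 - \frac{69}{14} = \frac{1415}{14}$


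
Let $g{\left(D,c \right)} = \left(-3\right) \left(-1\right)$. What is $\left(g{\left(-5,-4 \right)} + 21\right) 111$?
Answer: $2664$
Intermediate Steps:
$g{\left(D,c \right)} = 3$
$\left(g{\left(-5,-4 \right)} + 21\right) 111 = \left(3 + 21\right) 111 = 24 \cdot 111 = 2664$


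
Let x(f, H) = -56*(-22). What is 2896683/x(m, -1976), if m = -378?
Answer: 2896683/1232 ≈ 2351.2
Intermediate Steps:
x(f, H) = 1232
2896683/x(m, -1976) = 2896683/1232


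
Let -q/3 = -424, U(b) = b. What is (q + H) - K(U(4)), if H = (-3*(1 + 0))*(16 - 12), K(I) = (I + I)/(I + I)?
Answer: 1259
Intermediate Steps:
K(I) = 1 (K(I) = (2*I)/((2*I)) = (2*I)*(1/(2*I)) = 1)
H = -12 (H = -3*1*4 = -3*4 = -12)
q = 1272 (q = -3*(-424) = 1272)
(q + H) - K(U(4)) = (1272 - 12) - 1*1 = 1260 - 1 = 1259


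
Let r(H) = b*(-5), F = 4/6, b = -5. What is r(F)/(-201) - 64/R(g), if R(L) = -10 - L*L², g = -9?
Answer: -30839/144519 ≈ -0.21339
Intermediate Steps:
F = ⅔ (F = 4*(⅙) = ⅔ ≈ 0.66667)
r(H) = 25 (r(H) = -5*(-5) = 25)
R(L) = -10 - L³
r(F)/(-201) - 64/R(g) = 25/(-201) - 64/(-10 - 1*(-9)³) = 25*(-1/201) - 64/(-10 - 1*(-729)) = -25/201 - 64/(-10 + 729) = -25/201 - 64/719 = -30839/144519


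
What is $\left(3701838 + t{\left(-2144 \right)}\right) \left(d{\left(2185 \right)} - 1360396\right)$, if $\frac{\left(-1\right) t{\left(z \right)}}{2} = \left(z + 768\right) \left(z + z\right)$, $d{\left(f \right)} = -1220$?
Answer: $11027371240608$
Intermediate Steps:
$t{\left(z \right)} = - 4 z \left(768 + z\right)$ ($t{\left(z \right)} = - 2 \left(z + 768\right) \left(z + z\right) = - 2 \left(768 + z\right) 2 z = - 2 \cdot 2 z \left(768 + z\right) = - 4 z \left(768 + z\right)$)
$\left(3701838 + t{\left(-2144 \right)}\right) \left(d{\left(2185 \right)} - 1360396\right) = \left(3701838 - - 8576 \left(768 - 2144\right)\right) \left(-1220 - 1360396\right) = \left(3701838 - \left(-8576\right) \left(-1376\right)\right) \left(-1361616\right) = \left(3701838 - 11800576\right) \left(-1361616\right) = \left(-8098738\right) \left(-1361616\right) = 11027371240608$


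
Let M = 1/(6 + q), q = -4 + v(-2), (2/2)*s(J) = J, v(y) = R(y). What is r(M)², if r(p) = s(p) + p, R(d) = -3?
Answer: 4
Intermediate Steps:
v(y) = -3
s(J) = J
q = -7 (q = -4 - 3 = -7)
M = -1 (M = 1/(6 - 7) = 1/(-1) = -1)
r(p) = 2*p (r(p) = p + p = 2*p)
r(M)² = (2*(-1))² = (-2)² = 4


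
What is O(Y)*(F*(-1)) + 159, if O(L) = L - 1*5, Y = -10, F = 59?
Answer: 1044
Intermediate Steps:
O(L) = -5 + L (O(L) = L - 5 = -5 + L)
O(Y)*(F*(-1)) + 159 = (-5 - 10)*(59*(-1)) + 159 = -15*(-59) + 159 = 885 + 159 = 1044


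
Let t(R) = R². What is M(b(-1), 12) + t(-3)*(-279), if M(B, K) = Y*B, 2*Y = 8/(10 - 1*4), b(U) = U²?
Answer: -7531/3 ≈ -2510.3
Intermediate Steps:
Y = ⅔ (Y = (8/(10 - 1*4))/2 = (8/(10 - 4))/2 = (8/6)/2 = (8*(⅙))/2 = (½)*(4/3) = ⅔ ≈ 0.66667)
M(B, K) = 2*B/3
M(b(-1), 12) + t(-3)*(-279) = (⅔)*(-1)² + (-3)²*(-279) = (⅔)*1 + 9*(-279) = ⅔ - 2511 = -7531/3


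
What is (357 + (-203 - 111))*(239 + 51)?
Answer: 12470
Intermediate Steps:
(357 + (-203 - 111))*(239 + 51) = (357 - 314)*290 = 43*290 = 12470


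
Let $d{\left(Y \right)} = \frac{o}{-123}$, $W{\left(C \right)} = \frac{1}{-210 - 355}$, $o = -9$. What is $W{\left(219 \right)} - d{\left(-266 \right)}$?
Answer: $- \frac{1736}{23165} \approx -0.074941$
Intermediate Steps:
$W{\left(C \right)} = - \frac{1}{565}$ ($W{\left(C \right)} = \frac{1}{-565} = - \frac{1}{565}$)
$d{\left(Y \right)} = \frac{3}{41}$ ($d{\left(Y \right)} = - \frac{9}{-123} = \left(-9\right) \left(- \frac{1}{123}\right) = \frac{3}{41}$)
$W{\left(219 \right)} - d{\left(-266 \right)} = - \frac{1}{565} - \frac{3}{41} = - \frac{1736}{23165}$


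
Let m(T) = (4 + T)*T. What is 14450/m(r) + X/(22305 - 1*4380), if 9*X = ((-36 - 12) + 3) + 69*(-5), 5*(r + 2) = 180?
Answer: 4569887/408690 ≈ 11.182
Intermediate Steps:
r = 34 (r = -2 + (⅕)*180 = -2 + 36 = 34)
X = -130/3 (X = (((-36 - 12) + 3) + 69*(-5))/9 = ((-48 + 3) - 345)/9 = (-45 - 345)/9 = (⅑)*(-390) = -130/3 ≈ -43.333)
m(T) = T*(4 + T)
14450/m(r) + X/(22305 - 1*4380) = 14450/((34*(4 + 34))) - 130/(3*(22305 - 1*4380)) = 14450/((34*38)) - 130/(3*(22305 - 4380)) = 14450/1292 - 130/3/17925 = 14450*(1/1292) - 130/3*1/17925 = 425/38 - 26/10755 = 4569887/408690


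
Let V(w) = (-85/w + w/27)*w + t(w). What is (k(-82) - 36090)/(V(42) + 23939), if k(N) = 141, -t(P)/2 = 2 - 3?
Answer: -107847/71764 ≈ -1.5028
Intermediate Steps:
t(P) = 2 (t(P) = -2*(2 - 3) = -2*(-1) = 2)
V(w) = 2 + w*(-85/w + w/27) (V(w) = (-85/w + w/27)*w + 2 = w*(-85/w + w/27) + 2 = 2 + w*(-85/w + w/27))
(k(-82) - 36090)/(V(42) + 23939) = (141 - 36090)/((-83 + (1/27)*42²) + 23939) = -35949/((-83 + (1/27)*1764) + 23939) = -35949/((-83 + 196/3) + 23939) = -35949/(-53/3 + 23939) = -35949/71764/3 = -35949*3/71764 = -107847/71764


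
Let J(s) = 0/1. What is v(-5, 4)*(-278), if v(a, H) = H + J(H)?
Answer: -1112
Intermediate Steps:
J(s) = 0 (J(s) = 0*1 = 0)
v(a, H) = H (v(a, H) = H + 0 = H)
v(-5, 4)*(-278) = 4*(-278) = -1112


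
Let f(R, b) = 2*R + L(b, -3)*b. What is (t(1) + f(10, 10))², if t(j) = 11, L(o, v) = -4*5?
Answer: 28561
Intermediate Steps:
L(o, v) = -20
f(R, b) = -20*b + 2*R (f(R, b) = 2*R - 20*b = -20*b + 2*R)
(t(1) + f(10, 10))² = (11 + (-20*10 + 2*10))² = (11 + (-200 + 20))² = (11 - 180)² = (-169)² = 28561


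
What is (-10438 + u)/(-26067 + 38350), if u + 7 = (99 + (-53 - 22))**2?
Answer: -139/173 ≈ -0.80347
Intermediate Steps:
u = 569 (u = -7 + (99 + (-53 - 22))**2 = -7 + (99 - 75)**2 = -7 + 24**2 = -7 + 576 = 569)
(-10438 + u)/(-26067 + 38350) = (-10438 + 569)/(-26067 + 38350) = -9869/12283 = -9869*1/12283 = -139/173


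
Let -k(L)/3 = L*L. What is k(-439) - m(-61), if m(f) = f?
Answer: -578102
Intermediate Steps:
k(L) = -3*L**2 (k(L) = -3*L*L = -3*L**2)
k(-439) - m(-61) = -3*(-439)**2 - 1*(-61) = -3*192721 + 61 = -578163 + 61 = -578102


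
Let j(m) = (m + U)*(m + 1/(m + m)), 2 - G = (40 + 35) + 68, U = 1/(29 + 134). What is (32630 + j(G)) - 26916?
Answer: 588241495/22983 ≈ 25595.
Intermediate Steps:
U = 1/163 ≈ 0.0061350
G = -141 (G = 2 - ((40 + 35) + 68) = 2 - (75 + 68) = 2 - 1*143 = 2 - 143 = -141)
j(m) = (1/163 + m)*(m + 1/(2*m)) (j(m) = (m + 1/163)*(m + 1/(m + m)) = (1/163 + m)*(m + 1/(2*m)))
(32630 + j(G)) - 26916 = (32630 + (½ + (-141)² + (1/163)*(-141) + (1/326)/(-141))) - 26916 = (32630 + (½ + 19881 - 141/163 + (1/326)*(-1/141))) - 26916 = (32630 + (½ + 19881 - 141/163 - 1/45966)) - 26916 = (32630 + 456916633/22983) - 26916 = 1206851923/22983 - 26916 = 588241495/22983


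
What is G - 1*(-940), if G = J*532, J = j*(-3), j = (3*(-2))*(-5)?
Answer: -46940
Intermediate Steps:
j = 30 (j = -6*(-5) = 30)
J = -90 (J = 30*(-3) = -90)
G = -47880 (G = -90*532 = -47880)
G - 1*(-940) = -47880 - 1*(-940) = -47880 + 940 = -46940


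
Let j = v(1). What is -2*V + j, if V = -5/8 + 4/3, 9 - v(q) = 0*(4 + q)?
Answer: 91/12 ≈ 7.5833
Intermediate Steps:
v(q) = 9 (v(q) = 9 - 0*(4 + q) = 9 - 1*0 = 9 + 0 = 9)
V = 17/24 (V = -5*⅛ + 4*(⅓) = -5/8 + 4/3 = 17/24 ≈ 0.70833)
j = 9
-2*V + j = -2*17/24 + 9 = -17/12 + 9 = 91/12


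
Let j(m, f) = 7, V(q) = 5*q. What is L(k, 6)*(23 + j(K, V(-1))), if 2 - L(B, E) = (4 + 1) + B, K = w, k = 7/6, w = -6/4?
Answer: -125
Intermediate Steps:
w = -3/2 (w = -6*1/4 = -3/2 ≈ -1.5000)
k = 7/6 (k = 7*(1/6) = 7/6 ≈ 1.1667)
K = -3/2 ≈ -1.5000
L(B, E) = -3 - B (L(B, E) = 2 - ((4 + 1) + B) = 2 - (5 + B) = 2 + (-5 - B) = -3 - B)
L(k, 6)*(23 + j(K, V(-1))) = (-3 - 1*7/6)*(23 + 7) = (-3 - 7/6)*30 = -25/6*30 = -125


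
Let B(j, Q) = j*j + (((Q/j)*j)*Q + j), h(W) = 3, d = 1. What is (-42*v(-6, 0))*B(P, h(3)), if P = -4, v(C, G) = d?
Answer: -882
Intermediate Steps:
v(C, G) = 1
B(j, Q) = j + Q² + j² (B(j, Q) = j² + (Q*Q + j) = j² + (Q² + j) = j² + (j + Q²) = j + Q² + j²)
(-42*v(-6, 0))*B(P, h(3)) = (-42*1)*(-4 + 3² + (-4)²) = -42*(-4 + 9 + 16) = -42*21 = -882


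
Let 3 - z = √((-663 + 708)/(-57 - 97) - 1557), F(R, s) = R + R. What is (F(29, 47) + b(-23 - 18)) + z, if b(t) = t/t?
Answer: 62 - 3*I*√4103638/154 ≈ 62.0 - 39.463*I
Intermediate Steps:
F(R, s) = 2*R
z = 3 - 3*I*√4103638/154 (z = 3 - √((-663 + 708)/(-57 - 97) - 1557) = 3 - √(45/(-154) - 1557) = 3 - √(45*(-1/154) - 1557) = 3 - √(-45/154 - 1557) = 3 - √(-239823/154) = 3 - 3*I*√4103638/154 ≈ 3.0 - 39.463*I)
b(t) = 1
(F(29, 47) + b(-23 - 18)) + z = (2*29 + 1) + (3 - 3*I*√4103638/154) = (58 + 1) + (3 - 3*I*√4103638/154) = 59 + (3 - 3*I*√4103638/154) = 62 - 3*I*√4103638/154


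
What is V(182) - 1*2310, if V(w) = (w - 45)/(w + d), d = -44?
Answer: -318643/138 ≈ -2309.0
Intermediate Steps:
V(w) = (-45 + w)/(-44 + w) (V(w) = (w - 45)/(w - 44) = (-45 + w)/(-44 + w))
V(182) - 1*2310 = (-45 + 182)/(-44 + 182) - 1*2310 = 137/138 - 2310 = -318643/138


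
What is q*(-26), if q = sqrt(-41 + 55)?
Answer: -26*sqrt(14) ≈ -97.283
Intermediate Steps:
q = sqrt(14) ≈ 3.7417
q*(-26) = sqrt(14)*(-26) = -26*sqrt(14)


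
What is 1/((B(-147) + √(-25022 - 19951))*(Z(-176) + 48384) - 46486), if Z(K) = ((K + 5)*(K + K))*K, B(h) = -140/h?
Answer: -247198427/122533138591465287506 + 387543744*I*√4997/61266569295732643753 ≈ -2.0174e-12 + 4.4715e-10*I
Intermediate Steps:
Z(K) = 2*K²*(5 + K) (Z(K) = ((5 + K)*(2*K))*K = (2*K*(5 + K))*K = 2*K²*(5 + K))
1/((B(-147) + √(-25022 - 19951))*(Z(-176) + 48384) - 46486) = 1/((-140/(-147) + √(-25022 - 19951))*(2*(-176)²*(5 - 176) + 48384) - 46486) = 1/((-140*(-1/147) + √(-44973))*(2*30976*(-171) + 48384) - 46486) = 1/((20/21 + 3*I*√4997)*(-10593792 + 48384) - 46486) = 1/((20/21 + 3*I*√4997)*(-10545408) - 46486) = 1/((-70302720/7 - 31636224*I*√4997) - 46486) = 1/(-70628122/7 - 31636224*I*√4997)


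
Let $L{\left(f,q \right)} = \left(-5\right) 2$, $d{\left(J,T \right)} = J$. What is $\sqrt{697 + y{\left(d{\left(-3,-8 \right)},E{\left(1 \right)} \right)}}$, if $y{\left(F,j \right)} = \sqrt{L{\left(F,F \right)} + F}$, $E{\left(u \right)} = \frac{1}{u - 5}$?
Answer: $\sqrt{697 + i \sqrt{13}} \approx 26.401 + 0.06828 i$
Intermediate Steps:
$L{\left(f,q \right)} = -10$
$E{\left(u \right)} = \frac{1}{-5 + u}$
$y{\left(F,j \right)} = \sqrt{-10 + F}$
$\sqrt{697 + y{\left(d{\left(-3,-8 \right)},E{\left(1 \right)} \right)}} = \sqrt{697 + \sqrt{-10 - 3}} = \sqrt{697 + \sqrt{-13}} = \sqrt{697 + i \sqrt{13}}$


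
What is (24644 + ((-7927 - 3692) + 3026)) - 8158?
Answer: 7893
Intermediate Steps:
(24644 + ((-7927 - 3692) + 3026)) - 8158 = (24644 + (-11619 + 3026)) - 8158 = (24644 - 8593) - 8158 = 16051 - 8158 = 7893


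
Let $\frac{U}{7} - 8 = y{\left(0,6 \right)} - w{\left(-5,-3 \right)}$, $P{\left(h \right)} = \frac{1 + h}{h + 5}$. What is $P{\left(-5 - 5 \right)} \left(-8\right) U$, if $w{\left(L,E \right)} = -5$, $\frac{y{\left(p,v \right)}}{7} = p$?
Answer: $- \frac{6552}{5} \approx -1310.4$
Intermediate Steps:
$y{\left(p,v \right)} = 7 p$
$P{\left(h \right)} = \frac{1 + h}{5 + h}$
$U = 91$ ($U = 56 + 7 \left(7 \cdot 0 - -5\right) = 56 + 7 \left(0 + 5\right) = 56 + 7 \cdot 5 = 56 + 35 = 91$)
$P{\left(-5 - 5 \right)} \left(-8\right) U = \frac{1 - 10}{5 - 10} \left(-8\right) 91 = \frac{1}{-5} \left(-9\right) \left(-8\right) 91 = \left(- \frac{1}{5}\right) \left(-9\right) \left(-8\right) 91 = \frac{9}{5} \left(-8\right) 91 = \left(- \frac{72}{5}\right) 91 = - \frac{6552}{5}$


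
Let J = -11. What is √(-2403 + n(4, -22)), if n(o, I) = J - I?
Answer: 2*I*√598 ≈ 48.908*I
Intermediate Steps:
n(o, I) = -11 - I
√(-2403 + n(4, -22)) = √(-2403 + (-11 - 1*(-22))) = √(-2403 + (-11 + 22)) = √(-2403 + 11) = √(-2392) = 2*I*√598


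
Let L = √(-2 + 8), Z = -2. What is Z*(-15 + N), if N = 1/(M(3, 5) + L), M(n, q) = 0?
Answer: 30 - √6/3 ≈ 29.184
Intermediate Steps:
L = √6 ≈ 2.4495
N = √6/6 (N = 1/(0 + √6) = 1/(√6) = √6/6 ≈ 0.40825)
Z*(-15 + N) = -2*(-15 + √6/6) = 30 - √6/3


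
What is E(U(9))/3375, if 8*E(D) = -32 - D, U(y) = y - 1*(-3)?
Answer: -11/6750 ≈ -0.0016296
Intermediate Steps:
U(y) = 3 + y (U(y) = y + 3 = 3 + y)
E(D) = -4 - D/8 (E(D) = (-32 - D)/8 = -4 - D/8)
E(U(9))/3375 = (-4 - (3 + 9)/8)/3375 = (-4 - ⅛*12)*(1/3375) = (-4 - 3/2)*(1/3375) = -11/2*1/3375 = -11/6750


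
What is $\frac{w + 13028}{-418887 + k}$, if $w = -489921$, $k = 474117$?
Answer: $- \frac{476893}{55230} \approx -8.6347$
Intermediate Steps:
$\frac{w + 13028}{-418887 + k} = \frac{-489921 + 13028}{-418887 + 474117} = - \frac{476893}{55230}$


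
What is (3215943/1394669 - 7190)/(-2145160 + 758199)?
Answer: 10024454167/1934351510909 ≈ 0.0051823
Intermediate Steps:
(3215943/1394669 - 7190)/(-2145160 + 758199) = (3215943*(1/1394669) - 7190)/(-1386961) = (3215943/1394669 - 7190)*(-1/1386961) = -10024454167/1394669*(-1/1386961) = 10024454167/1934351510909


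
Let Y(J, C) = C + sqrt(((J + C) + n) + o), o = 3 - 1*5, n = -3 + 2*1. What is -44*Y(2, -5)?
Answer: 220 - 44*I*sqrt(6) ≈ 220.0 - 107.78*I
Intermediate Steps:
n = -1 (n = -3 + 2 = -1)
o = -2 (o = 3 - 5 = -2)
Y(J, C) = C + sqrt(-3 + C + J) (Y(J, C) = C + sqrt(((J + C) - 1) - 2) = C + sqrt(((C + J) - 1) - 2) = C + sqrt((-1 + C + J) - 2) = C + sqrt(-3 + C + J))
-44*Y(2, -5) = -44*(-5 + sqrt(-3 - 5 + 2)) = -44*(-5 + sqrt(-6)) = -44*(-5 + I*sqrt(6)) = 220 - 44*I*sqrt(6)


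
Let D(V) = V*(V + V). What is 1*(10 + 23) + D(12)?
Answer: 321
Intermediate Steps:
D(V) = 2*V² (D(V) = V*(2*V) = 2*V²)
1*(10 + 23) + D(12) = 1*(10 + 23) + 2*12² = 1*33 + 2*144 = 33 + 288 = 321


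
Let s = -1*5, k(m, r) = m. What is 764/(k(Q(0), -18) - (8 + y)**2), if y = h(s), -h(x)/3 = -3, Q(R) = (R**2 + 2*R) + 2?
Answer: -764/287 ≈ -2.6620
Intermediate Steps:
Q(R) = 2 + R**2 + 2*R
s = -5
h(x) = 9 (h(x) = -3*(-3) = 9)
y = 9
764/(k(Q(0), -18) - (8 + y)**2) = 764/((2 + 0**2 + 2*0) - (8 + 9)**2) = 764/((2 + 0 + 0) - 1*17**2) = 764/(2 - 1*289) = 764/(2 - 289) = 764/(-287) = 764*(-1/287) = -764/287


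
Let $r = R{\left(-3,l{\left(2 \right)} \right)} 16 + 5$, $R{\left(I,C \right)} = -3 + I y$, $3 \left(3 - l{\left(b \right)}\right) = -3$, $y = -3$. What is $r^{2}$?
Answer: $10201$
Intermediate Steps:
$l{\left(b \right)} = 4$ ($l{\left(b \right)} = 3 - -1 = 3 + 1 = 4$)
$R{\left(I,C \right)} = -3 - 3 I$ ($R{\left(I,C \right)} = -3 + I \left(-3\right) = -3 - 3 I$)
$r = 101$ ($r = \left(-3 - -9\right) 16 + 5 = \left(-3 + 9\right) 16 + 5 = 6 \cdot 16 + 5 = 96 + 5 = 101$)
$r^{2} = 101^{2} = 10201$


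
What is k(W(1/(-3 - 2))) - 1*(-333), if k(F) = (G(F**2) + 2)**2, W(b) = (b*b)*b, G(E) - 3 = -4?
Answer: 334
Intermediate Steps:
G(E) = -1 (G(E) = 3 - 4 = -1)
W(b) = b**3 (W(b) = b**2*b = b**3)
k(F) = 1 (k(F) = (-1 + 2)**2 = 1**2 = 1)
k(W(1/(-3 - 2))) - 1*(-333) = 1 - 1*(-333) = 1 + 333 = 334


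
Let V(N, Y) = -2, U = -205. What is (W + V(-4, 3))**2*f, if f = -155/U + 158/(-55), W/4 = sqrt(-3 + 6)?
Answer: -248196/2255 + 76368*sqrt(3)/2255 ≈ -51.407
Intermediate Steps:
W = 4*sqrt(3) (W = 4*sqrt(-3 + 6) = 4*sqrt(3) ≈ 6.9282)
f = -4773/2255 (f = -155/(-205) + 158/(-55) = -155*(-1/205) + 158*(-1/55) = 31/41 - 158/55 = -4773/2255 ≈ -2.1166)
(W + V(-4, 3))**2*f = (4*sqrt(3) - 2)**2*(-4773/2255) = (-2 + 4*sqrt(3))**2*(-4773/2255) = -4773*(-2 + 4*sqrt(3))**2/2255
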